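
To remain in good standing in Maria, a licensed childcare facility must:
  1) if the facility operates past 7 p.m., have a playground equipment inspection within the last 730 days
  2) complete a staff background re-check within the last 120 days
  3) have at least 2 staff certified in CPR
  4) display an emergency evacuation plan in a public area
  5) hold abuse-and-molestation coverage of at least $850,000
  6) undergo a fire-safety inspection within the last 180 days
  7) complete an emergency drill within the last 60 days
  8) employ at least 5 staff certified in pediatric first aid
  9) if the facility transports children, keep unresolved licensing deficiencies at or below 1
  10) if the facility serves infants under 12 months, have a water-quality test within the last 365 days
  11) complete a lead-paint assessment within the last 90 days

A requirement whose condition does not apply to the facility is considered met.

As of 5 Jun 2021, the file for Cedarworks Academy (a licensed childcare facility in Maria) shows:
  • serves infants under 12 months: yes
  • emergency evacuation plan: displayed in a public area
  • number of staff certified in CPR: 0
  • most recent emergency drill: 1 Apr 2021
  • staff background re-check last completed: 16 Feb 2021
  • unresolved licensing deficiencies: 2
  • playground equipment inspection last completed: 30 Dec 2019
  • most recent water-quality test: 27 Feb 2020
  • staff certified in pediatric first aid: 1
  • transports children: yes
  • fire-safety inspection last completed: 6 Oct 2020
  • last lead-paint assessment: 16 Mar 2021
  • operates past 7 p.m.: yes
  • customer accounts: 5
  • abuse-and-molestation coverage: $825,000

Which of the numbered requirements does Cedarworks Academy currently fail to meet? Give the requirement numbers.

1. condition 'operates past 7 p.m.' holds; playground equipment inspection 523 days ago vs limit 730 → met
2. staff background re-check 109 days ago vs limit 120 → met
3. staff certified in CPR 0 < 2 → not met
4. emergency evacuation plan present → met
5. abuse-and-molestation coverage $825,000 < $850,000 → not met
6. fire-safety inspection 242 days ago vs limit 180 → not met
7. emergency drill 65 days ago vs limit 60 → not met
8. staff certified in pediatric first aid 1 < 5 → not met
9. condition 'transports children' holds; unresolved licensing deficiencies 2 > 1 → not met
10. condition 'serves infants under 12 months' holds; water-quality test 464 days ago vs limit 365 → not met
11. lead-paint assessment 81 days ago vs limit 90 → met
Not met: 3, 5, 6, 7, 8, 9, 10

3, 5, 6, 7, 8, 9, 10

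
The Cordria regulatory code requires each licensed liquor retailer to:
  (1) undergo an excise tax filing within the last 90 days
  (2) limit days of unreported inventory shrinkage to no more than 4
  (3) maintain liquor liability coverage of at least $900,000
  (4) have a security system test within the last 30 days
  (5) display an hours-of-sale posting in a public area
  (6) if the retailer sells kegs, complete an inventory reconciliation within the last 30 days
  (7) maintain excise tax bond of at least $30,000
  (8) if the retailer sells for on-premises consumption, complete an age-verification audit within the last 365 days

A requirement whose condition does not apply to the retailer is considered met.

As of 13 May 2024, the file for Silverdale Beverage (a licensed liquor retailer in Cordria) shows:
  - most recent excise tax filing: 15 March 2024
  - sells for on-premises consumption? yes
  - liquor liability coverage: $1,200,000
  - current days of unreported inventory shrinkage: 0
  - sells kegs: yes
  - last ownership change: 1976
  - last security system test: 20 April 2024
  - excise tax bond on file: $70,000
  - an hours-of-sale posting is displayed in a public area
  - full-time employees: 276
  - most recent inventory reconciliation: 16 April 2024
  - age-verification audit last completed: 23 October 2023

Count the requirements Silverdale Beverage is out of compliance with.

1. excise tax filing 59 days ago vs limit 90 → met
2. days of unreported inventory shrinkage 0 ≤ 4 → met
3. liquor liability coverage $1,200,000 ≥ $900,000 → met
4. security system test 23 days ago vs limit 30 → met
5. hours-of-sale posting present → met
6. condition 'sells kegs' holds; inventory reconciliation 27 days ago vs limit 30 → met
7. excise tax bond $70,000 ≥ $30,000 → met
8. condition 'sells for on-premises consumption' holds; age-verification audit 203 days ago vs limit 365 → met
Not met: 0 of 8

0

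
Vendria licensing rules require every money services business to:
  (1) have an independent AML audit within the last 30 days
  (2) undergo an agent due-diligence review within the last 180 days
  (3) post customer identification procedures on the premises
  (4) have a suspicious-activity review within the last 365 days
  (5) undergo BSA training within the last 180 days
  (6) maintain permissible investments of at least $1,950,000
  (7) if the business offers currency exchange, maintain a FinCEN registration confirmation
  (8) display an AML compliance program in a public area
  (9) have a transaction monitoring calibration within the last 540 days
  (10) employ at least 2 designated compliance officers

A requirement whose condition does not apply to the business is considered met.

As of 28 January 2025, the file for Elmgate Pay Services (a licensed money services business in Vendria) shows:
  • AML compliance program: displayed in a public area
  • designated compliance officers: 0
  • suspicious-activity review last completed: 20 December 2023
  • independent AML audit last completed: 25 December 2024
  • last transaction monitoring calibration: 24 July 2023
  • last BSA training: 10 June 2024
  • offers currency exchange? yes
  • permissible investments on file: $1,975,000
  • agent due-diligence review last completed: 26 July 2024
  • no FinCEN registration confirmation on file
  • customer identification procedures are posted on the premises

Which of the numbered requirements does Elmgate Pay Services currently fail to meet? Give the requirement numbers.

1, 2, 4, 5, 7, 9, 10

1. independent AML audit 34 days ago vs limit 30 → not met
2. agent due-diligence review 186 days ago vs limit 180 → not met
3. customer identification procedures present → met
4. suspicious-activity review 405 days ago vs limit 365 → not met
5. BSA training 232 days ago vs limit 180 → not met
6. permissible investments $1,975,000 ≥ $1,950,000 → met
7. condition 'offers currency exchange' holds; FinCEN registration confirmation absent → not met
8. AML compliance program present → met
9. transaction monitoring calibration 554 days ago vs limit 540 → not met
10. designated compliance officers 0 < 2 → not met
Not met: 1, 2, 4, 5, 7, 9, 10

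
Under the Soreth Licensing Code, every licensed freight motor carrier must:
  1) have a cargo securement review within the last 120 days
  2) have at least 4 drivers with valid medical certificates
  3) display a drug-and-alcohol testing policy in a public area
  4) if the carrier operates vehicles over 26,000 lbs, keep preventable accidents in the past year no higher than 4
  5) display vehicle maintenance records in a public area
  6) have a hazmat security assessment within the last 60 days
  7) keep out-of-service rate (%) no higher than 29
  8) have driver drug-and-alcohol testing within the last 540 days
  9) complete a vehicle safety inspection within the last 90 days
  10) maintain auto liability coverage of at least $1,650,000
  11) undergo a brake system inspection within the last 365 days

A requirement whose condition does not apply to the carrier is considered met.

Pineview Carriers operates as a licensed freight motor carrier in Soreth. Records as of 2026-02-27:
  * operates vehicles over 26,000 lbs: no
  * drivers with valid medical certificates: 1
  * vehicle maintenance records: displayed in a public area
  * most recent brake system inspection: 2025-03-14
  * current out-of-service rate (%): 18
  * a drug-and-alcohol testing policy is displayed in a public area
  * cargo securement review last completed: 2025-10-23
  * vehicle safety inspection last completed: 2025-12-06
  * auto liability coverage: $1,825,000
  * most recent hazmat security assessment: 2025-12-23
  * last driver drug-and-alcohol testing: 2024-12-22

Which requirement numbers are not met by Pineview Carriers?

1. cargo securement review 127 days ago vs limit 120 → not met
2. drivers with valid medical certificates 1 < 4 → not met
3. drug-and-alcohol testing policy present → met
4. condition 'operates vehicles over 26,000 lbs' does not hold → requirement n/a → met
5. vehicle maintenance records present → met
6. hazmat security assessment 66 days ago vs limit 60 → not met
7. out-of-service rate (%) 18 ≤ 29 → met
8. driver drug-and-alcohol testing 432 days ago vs limit 540 → met
9. vehicle safety inspection 83 days ago vs limit 90 → met
10. auto liability coverage $1,825,000 ≥ $1,650,000 → met
11. brake system inspection 350 days ago vs limit 365 → met
Not met: 1, 2, 6

1, 2, 6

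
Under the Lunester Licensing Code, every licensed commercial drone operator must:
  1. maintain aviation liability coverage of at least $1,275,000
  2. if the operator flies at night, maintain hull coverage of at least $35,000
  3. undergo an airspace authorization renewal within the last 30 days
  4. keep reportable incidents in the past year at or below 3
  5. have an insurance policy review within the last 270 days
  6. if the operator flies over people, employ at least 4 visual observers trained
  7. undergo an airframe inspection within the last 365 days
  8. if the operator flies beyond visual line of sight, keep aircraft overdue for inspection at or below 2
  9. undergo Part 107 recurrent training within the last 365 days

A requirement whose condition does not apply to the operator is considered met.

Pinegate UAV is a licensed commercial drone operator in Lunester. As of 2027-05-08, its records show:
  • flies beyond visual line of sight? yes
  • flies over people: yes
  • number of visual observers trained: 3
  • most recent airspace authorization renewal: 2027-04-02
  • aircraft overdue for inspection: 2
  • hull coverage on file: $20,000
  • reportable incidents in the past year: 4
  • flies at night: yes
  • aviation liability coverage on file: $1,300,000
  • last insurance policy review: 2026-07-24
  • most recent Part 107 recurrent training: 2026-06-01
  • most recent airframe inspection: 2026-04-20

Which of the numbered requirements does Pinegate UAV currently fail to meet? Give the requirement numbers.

2, 3, 4, 5, 6, 7

1. aviation liability coverage $1,300,000 ≥ $1,275,000 → met
2. condition 'flies at night' holds; hull coverage $20,000 < $35,000 → not met
3. airspace authorization renewal 36 days ago vs limit 30 → not met
4. reportable incidents in the past year 4 > 3 → not met
5. insurance policy review 288 days ago vs limit 270 → not met
6. condition 'flies over people' holds; visual observers trained 3 < 4 → not met
7. airframe inspection 383 days ago vs limit 365 → not met
8. condition 'flies beyond visual line of sight' holds; aircraft overdue for inspection 2 ≤ 2 → met
9. Part 107 recurrent training 341 days ago vs limit 365 → met
Not met: 2, 3, 4, 5, 6, 7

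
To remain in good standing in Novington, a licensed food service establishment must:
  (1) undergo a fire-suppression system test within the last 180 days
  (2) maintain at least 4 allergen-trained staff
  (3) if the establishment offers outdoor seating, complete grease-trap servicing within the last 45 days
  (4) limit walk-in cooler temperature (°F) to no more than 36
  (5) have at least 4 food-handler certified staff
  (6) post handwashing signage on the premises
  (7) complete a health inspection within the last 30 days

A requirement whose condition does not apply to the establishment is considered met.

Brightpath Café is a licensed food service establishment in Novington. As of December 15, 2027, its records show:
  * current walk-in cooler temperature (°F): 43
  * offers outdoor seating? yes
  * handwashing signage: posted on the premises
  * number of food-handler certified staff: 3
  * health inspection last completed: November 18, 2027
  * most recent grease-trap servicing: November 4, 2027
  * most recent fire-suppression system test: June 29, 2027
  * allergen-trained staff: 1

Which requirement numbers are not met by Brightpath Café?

1. fire-suppression system test 169 days ago vs limit 180 → met
2. allergen-trained staff 1 < 4 → not met
3. condition 'offers outdoor seating' holds; grease-trap servicing 41 days ago vs limit 45 → met
4. walk-in cooler temperature (°F) 43 > 36 → not met
5. food-handler certified staff 3 < 4 → not met
6. handwashing signage present → met
7. health inspection 27 days ago vs limit 30 → met
Not met: 2, 4, 5

2, 4, 5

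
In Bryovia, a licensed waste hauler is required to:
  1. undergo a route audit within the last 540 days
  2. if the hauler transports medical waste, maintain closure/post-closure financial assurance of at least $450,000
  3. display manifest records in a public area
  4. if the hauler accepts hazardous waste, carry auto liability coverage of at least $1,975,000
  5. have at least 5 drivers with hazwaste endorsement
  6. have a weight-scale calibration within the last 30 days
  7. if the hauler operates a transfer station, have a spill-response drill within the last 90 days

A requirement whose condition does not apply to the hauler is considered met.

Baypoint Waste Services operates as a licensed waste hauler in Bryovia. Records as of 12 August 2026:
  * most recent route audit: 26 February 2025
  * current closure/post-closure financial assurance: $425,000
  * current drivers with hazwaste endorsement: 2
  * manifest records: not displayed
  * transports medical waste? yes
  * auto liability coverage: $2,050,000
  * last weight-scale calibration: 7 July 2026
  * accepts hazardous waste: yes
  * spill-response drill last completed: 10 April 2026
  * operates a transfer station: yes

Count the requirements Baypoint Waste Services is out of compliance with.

5

1. route audit 532 days ago vs limit 540 → met
2. condition 'transports medical waste' holds; closure/post-closure financial assurance $425,000 < $450,000 → not met
3. manifest records absent → not met
4. condition 'accepts hazardous waste' holds; auto liability coverage $2,050,000 ≥ $1,975,000 → met
5. drivers with hazwaste endorsement 2 < 5 → not met
6. weight-scale calibration 36 days ago vs limit 30 → not met
7. condition 'operates a transfer station' holds; spill-response drill 124 days ago vs limit 90 → not met
Not met: 5 of 7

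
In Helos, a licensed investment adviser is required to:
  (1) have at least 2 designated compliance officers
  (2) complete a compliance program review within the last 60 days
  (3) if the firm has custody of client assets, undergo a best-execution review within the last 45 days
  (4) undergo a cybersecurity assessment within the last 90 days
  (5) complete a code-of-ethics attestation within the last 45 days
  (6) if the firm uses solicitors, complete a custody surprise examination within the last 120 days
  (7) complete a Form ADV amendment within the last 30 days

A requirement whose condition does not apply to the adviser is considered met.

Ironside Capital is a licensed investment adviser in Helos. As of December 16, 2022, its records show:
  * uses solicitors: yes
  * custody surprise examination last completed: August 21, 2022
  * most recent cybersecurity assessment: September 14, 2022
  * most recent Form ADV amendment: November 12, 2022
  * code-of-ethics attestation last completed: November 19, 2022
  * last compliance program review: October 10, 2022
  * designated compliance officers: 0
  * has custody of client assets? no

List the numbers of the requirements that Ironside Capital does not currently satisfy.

1, 2, 4, 7

1. designated compliance officers 0 < 2 → not met
2. compliance program review 67 days ago vs limit 60 → not met
3. condition 'has custody of client assets' does not hold → requirement n/a → met
4. cybersecurity assessment 93 days ago vs limit 90 → not met
5. code-of-ethics attestation 27 days ago vs limit 45 → met
6. condition 'uses solicitors' holds; custody surprise examination 117 days ago vs limit 120 → met
7. Form ADV amendment 34 days ago vs limit 30 → not met
Not met: 1, 2, 4, 7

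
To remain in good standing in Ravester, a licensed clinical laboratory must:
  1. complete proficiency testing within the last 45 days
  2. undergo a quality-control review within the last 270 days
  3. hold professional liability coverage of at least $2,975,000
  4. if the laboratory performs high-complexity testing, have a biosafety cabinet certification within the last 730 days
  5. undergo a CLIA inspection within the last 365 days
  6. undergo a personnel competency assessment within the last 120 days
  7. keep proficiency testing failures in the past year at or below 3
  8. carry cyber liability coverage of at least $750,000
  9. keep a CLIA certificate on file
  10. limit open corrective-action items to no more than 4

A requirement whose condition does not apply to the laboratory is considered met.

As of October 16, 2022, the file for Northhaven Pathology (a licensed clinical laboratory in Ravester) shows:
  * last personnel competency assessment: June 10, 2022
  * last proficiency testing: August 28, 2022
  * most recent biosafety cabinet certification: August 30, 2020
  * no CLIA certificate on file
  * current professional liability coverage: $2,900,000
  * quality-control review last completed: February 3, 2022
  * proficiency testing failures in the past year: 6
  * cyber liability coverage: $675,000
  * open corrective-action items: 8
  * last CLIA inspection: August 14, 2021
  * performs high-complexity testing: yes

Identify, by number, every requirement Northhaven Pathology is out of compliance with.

1. proficiency testing 49 days ago vs limit 45 → not met
2. quality-control review 255 days ago vs limit 270 → met
3. professional liability coverage $2,900,000 < $2,975,000 → not met
4. condition 'performs high-complexity testing' holds; biosafety cabinet certification 777 days ago vs limit 730 → not met
5. CLIA inspection 428 days ago vs limit 365 → not met
6. personnel competency assessment 128 days ago vs limit 120 → not met
7. proficiency testing failures in the past year 6 > 3 → not met
8. cyber liability coverage $675,000 < $750,000 → not met
9. CLIA certificate absent → not met
10. open corrective-action items 8 > 4 → not met
Not met: 1, 3, 4, 5, 6, 7, 8, 9, 10

1, 3, 4, 5, 6, 7, 8, 9, 10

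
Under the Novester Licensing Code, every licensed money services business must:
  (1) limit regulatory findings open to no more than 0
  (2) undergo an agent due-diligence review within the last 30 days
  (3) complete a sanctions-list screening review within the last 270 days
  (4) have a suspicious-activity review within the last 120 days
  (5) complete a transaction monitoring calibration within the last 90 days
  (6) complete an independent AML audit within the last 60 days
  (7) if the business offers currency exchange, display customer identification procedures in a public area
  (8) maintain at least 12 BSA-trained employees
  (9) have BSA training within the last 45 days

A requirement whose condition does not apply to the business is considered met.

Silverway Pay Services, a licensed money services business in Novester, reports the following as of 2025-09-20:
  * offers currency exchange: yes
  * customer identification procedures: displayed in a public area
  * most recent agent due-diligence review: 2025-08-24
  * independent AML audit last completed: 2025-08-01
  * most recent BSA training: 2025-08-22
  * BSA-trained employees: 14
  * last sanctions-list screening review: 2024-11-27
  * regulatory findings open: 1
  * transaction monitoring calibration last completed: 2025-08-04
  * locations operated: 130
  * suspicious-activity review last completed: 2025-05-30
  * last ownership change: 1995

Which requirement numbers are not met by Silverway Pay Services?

1. regulatory findings open 1 > 0 → not met
2. agent due-diligence review 27 days ago vs limit 30 → met
3. sanctions-list screening review 297 days ago vs limit 270 → not met
4. suspicious-activity review 113 days ago vs limit 120 → met
5. transaction monitoring calibration 47 days ago vs limit 90 → met
6. independent AML audit 50 days ago vs limit 60 → met
7. condition 'offers currency exchange' holds; customer identification procedures present → met
8. BSA-trained employees 14 ≥ 12 → met
9. BSA training 29 days ago vs limit 45 → met
Not met: 1, 3

1, 3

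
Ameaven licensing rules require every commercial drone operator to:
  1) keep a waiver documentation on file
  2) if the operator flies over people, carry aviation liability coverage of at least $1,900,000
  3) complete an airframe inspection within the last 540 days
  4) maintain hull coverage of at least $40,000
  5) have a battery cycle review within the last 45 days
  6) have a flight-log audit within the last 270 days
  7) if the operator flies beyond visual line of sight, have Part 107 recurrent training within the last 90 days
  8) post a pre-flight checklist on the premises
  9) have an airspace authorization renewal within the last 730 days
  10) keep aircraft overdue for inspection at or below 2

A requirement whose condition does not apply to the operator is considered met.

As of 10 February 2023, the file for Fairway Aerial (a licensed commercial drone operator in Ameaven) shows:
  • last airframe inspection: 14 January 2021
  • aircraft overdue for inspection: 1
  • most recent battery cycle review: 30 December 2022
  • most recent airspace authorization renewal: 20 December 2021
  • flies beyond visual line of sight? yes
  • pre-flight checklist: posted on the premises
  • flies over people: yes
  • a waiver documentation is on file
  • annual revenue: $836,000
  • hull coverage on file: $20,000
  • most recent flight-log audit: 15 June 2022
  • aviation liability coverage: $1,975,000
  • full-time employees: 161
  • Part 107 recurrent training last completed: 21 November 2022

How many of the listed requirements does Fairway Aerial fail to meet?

2

1. waiver documentation present → met
2. condition 'flies over people' holds; aviation liability coverage $1,975,000 ≥ $1,900,000 → met
3. airframe inspection 757 days ago vs limit 540 → not met
4. hull coverage $20,000 < $40,000 → not met
5. battery cycle review 42 days ago vs limit 45 → met
6. flight-log audit 240 days ago vs limit 270 → met
7. condition 'flies beyond visual line of sight' holds; Part 107 recurrent training 81 days ago vs limit 90 → met
8. pre-flight checklist present → met
9. airspace authorization renewal 417 days ago vs limit 730 → met
10. aircraft overdue for inspection 1 ≤ 2 → met
Not met: 2 of 10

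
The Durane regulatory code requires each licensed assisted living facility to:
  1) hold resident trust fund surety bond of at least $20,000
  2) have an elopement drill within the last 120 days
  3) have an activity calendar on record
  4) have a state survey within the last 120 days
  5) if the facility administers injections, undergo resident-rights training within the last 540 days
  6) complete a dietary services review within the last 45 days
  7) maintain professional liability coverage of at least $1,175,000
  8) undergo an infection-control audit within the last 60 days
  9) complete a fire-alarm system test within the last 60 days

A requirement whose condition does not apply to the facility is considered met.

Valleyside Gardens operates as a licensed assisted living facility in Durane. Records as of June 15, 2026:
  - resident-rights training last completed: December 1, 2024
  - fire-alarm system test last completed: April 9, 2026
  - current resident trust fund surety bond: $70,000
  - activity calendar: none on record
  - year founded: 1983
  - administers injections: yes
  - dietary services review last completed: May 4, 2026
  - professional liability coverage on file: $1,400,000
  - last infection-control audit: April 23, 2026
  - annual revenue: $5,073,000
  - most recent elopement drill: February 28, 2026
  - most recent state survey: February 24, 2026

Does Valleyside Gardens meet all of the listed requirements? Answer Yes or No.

No

1. resident trust fund surety bond $70,000 ≥ $20,000 → met
2. elopement drill 107 days ago vs limit 120 → met
3. activity calendar absent → not met
4. state survey 111 days ago vs limit 120 → met
5. condition 'administers injections' holds; resident-rights training 561 days ago vs limit 540 → not met
6. dietary services review 42 days ago vs limit 45 → met
7. professional liability coverage $1,400,000 ≥ $1,175,000 → met
8. infection-control audit 53 days ago vs limit 60 → met
9. fire-alarm system test 67 days ago vs limit 60 → not met
Not met: 3, 5, 9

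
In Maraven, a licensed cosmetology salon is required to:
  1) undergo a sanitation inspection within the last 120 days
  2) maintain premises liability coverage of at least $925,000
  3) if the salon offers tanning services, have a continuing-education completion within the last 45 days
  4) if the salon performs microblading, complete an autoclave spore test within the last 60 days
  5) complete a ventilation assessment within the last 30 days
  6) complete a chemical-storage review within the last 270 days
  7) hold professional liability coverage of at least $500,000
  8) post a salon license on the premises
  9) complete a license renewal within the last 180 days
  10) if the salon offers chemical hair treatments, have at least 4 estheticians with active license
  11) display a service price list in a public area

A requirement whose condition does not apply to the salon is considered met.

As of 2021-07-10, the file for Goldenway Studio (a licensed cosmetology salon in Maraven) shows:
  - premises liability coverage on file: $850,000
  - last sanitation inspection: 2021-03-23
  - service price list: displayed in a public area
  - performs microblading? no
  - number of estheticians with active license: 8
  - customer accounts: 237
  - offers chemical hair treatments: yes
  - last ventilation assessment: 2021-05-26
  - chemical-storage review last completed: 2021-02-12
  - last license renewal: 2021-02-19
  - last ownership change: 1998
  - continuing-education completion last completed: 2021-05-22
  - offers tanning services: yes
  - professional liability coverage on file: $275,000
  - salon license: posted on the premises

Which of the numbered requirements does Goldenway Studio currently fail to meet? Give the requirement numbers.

1. sanitation inspection 109 days ago vs limit 120 → met
2. premises liability coverage $850,000 < $925,000 → not met
3. condition 'offers tanning services' holds; continuing-education completion 49 days ago vs limit 45 → not met
4. condition 'performs microblading' does not hold → requirement n/a → met
5. ventilation assessment 45 days ago vs limit 30 → not met
6. chemical-storage review 148 days ago vs limit 270 → met
7. professional liability coverage $275,000 < $500,000 → not met
8. salon license present → met
9. license renewal 141 days ago vs limit 180 → met
10. condition 'offers chemical hair treatments' holds; estheticians with active license 8 ≥ 4 → met
11. service price list present → met
Not met: 2, 3, 5, 7

2, 3, 5, 7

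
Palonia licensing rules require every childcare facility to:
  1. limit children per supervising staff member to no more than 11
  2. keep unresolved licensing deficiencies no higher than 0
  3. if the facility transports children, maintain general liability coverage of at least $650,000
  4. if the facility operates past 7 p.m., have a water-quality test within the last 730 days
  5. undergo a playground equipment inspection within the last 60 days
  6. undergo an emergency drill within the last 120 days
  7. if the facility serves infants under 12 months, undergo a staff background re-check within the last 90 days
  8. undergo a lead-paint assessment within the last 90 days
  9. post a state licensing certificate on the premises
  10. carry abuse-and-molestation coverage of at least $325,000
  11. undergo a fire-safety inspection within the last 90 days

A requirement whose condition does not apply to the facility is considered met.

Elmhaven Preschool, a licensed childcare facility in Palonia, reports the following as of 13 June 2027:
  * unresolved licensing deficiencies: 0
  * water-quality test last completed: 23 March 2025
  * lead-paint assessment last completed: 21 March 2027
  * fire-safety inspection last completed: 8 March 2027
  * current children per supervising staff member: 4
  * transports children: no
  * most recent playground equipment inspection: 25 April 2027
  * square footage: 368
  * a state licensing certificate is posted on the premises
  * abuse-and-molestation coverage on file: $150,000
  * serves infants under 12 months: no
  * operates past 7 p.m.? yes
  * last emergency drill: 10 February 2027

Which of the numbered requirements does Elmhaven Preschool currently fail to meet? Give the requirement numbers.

1. children per supervising staff member 4 ≤ 11 → met
2. unresolved licensing deficiencies 0 ≤ 0 → met
3. condition 'transports children' does not hold → requirement n/a → met
4. condition 'operates past 7 p.m.' holds; water-quality test 812 days ago vs limit 730 → not met
5. playground equipment inspection 49 days ago vs limit 60 → met
6. emergency drill 123 days ago vs limit 120 → not met
7. condition 'serves infants under 12 months' does not hold → requirement n/a → met
8. lead-paint assessment 84 days ago vs limit 90 → met
9. state licensing certificate present → met
10. abuse-and-molestation coverage $150,000 < $325,000 → not met
11. fire-safety inspection 97 days ago vs limit 90 → not met
Not met: 4, 6, 10, 11

4, 6, 10, 11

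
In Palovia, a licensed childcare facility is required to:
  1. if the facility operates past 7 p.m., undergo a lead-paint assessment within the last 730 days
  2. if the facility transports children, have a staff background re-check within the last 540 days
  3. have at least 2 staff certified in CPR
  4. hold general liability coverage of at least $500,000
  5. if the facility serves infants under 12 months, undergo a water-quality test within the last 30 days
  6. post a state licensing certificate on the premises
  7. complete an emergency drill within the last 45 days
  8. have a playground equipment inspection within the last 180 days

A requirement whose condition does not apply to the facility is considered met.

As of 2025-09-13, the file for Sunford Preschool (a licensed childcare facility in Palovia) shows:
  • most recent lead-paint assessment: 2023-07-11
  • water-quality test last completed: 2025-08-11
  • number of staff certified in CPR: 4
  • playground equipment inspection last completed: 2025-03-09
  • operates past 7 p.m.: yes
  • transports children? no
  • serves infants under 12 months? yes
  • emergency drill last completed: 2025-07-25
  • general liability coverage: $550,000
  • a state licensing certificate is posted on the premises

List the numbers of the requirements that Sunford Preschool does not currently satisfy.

1, 5, 7, 8

1. condition 'operates past 7 p.m.' holds; lead-paint assessment 795 days ago vs limit 730 → not met
2. condition 'transports children' does not hold → requirement n/a → met
3. staff certified in CPR 4 ≥ 2 → met
4. general liability coverage $550,000 ≥ $500,000 → met
5. condition 'serves infants under 12 months' holds; water-quality test 33 days ago vs limit 30 → not met
6. state licensing certificate present → met
7. emergency drill 50 days ago vs limit 45 → not met
8. playground equipment inspection 188 days ago vs limit 180 → not met
Not met: 1, 5, 7, 8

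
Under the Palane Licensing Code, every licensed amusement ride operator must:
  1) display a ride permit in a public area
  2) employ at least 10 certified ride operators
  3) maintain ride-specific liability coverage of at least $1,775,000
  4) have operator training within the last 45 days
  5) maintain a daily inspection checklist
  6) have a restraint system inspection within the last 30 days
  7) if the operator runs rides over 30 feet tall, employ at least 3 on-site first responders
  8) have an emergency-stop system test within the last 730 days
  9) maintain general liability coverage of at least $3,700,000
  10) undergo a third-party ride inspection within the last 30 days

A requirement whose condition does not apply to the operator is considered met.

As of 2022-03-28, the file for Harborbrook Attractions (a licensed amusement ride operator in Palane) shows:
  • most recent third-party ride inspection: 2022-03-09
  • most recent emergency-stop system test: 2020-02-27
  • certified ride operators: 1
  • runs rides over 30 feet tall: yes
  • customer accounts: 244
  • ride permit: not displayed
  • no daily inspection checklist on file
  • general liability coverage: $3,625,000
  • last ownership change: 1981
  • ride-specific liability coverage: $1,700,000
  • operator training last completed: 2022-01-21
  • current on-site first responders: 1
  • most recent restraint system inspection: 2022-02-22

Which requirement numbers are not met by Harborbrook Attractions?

1. ride permit absent → not met
2. certified ride operators 1 < 10 → not met
3. ride-specific liability coverage $1,700,000 < $1,775,000 → not met
4. operator training 66 days ago vs limit 45 → not met
5. daily inspection checklist absent → not met
6. restraint system inspection 34 days ago vs limit 30 → not met
7. condition 'runs rides over 30 feet tall' holds; on-site first responders 1 < 3 → not met
8. emergency-stop system test 760 days ago vs limit 730 → not met
9. general liability coverage $3,625,000 < $3,700,000 → not met
10. third-party ride inspection 19 days ago vs limit 30 → met
Not met: 1, 2, 3, 4, 5, 6, 7, 8, 9

1, 2, 3, 4, 5, 6, 7, 8, 9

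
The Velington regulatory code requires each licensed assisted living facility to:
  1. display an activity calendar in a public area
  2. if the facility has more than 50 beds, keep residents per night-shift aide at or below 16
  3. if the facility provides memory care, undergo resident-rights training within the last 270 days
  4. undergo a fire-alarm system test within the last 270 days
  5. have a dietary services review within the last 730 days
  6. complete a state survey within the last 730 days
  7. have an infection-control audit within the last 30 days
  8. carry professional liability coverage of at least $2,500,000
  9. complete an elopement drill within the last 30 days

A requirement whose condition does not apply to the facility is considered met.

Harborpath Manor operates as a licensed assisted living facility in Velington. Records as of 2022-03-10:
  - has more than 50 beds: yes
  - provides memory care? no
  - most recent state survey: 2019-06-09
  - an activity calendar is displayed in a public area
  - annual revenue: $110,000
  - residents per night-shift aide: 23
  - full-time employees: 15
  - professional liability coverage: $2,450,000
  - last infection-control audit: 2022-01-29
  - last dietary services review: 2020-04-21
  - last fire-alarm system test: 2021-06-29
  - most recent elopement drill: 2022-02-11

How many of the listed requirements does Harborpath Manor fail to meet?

4

1. activity calendar present → met
2. condition 'has more than 50 beds' holds; residents per night-shift aide 23 > 16 → not met
3. condition 'provides memory care' does not hold → requirement n/a → met
4. fire-alarm system test 254 days ago vs limit 270 → met
5. dietary services review 688 days ago vs limit 730 → met
6. state survey 1005 days ago vs limit 730 → not met
7. infection-control audit 40 days ago vs limit 30 → not met
8. professional liability coverage $2,450,000 < $2,500,000 → not met
9. elopement drill 27 days ago vs limit 30 → met
Not met: 4 of 9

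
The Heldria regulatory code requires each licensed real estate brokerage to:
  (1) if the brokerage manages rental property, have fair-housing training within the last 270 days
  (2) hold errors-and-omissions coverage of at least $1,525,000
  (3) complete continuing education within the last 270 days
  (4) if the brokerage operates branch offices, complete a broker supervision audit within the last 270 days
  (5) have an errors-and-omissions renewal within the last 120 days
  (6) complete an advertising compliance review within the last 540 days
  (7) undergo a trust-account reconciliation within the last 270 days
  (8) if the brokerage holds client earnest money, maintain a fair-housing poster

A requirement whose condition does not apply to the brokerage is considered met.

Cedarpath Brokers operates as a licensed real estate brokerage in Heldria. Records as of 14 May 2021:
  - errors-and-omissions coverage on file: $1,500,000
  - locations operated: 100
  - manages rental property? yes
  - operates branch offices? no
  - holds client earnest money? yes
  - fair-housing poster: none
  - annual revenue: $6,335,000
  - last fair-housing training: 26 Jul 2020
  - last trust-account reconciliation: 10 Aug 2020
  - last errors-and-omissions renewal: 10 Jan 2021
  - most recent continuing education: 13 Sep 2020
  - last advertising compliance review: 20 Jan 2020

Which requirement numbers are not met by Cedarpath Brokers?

1, 2, 5, 7, 8

1. condition 'manages rental property' holds; fair-housing training 292 days ago vs limit 270 → not met
2. errors-and-omissions coverage $1,500,000 < $1,525,000 → not met
3. continuing education 243 days ago vs limit 270 → met
4. condition 'operates branch offices' does not hold → requirement n/a → met
5. errors-and-omissions renewal 124 days ago vs limit 120 → not met
6. advertising compliance review 480 days ago vs limit 540 → met
7. trust-account reconciliation 277 days ago vs limit 270 → not met
8. condition 'holds client earnest money' holds; fair-housing poster absent → not met
Not met: 1, 2, 5, 7, 8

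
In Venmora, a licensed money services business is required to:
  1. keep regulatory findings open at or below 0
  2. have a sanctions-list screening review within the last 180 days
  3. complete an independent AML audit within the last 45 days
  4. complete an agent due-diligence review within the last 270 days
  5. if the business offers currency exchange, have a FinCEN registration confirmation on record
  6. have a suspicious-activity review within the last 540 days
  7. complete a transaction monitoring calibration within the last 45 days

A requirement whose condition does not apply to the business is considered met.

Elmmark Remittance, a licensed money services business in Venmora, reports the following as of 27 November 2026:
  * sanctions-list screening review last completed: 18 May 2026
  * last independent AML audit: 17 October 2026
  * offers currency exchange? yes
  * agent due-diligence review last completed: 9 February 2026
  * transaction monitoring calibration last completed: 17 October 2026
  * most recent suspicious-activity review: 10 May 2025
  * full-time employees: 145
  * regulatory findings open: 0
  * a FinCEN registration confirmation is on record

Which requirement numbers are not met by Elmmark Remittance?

1. regulatory findings open 0 ≤ 0 → met
2. sanctions-list screening review 193 days ago vs limit 180 → not met
3. independent AML audit 41 days ago vs limit 45 → met
4. agent due-diligence review 291 days ago vs limit 270 → not met
5. condition 'offers currency exchange' holds; FinCEN registration confirmation present → met
6. suspicious-activity review 566 days ago vs limit 540 → not met
7. transaction monitoring calibration 41 days ago vs limit 45 → met
Not met: 2, 4, 6

2, 4, 6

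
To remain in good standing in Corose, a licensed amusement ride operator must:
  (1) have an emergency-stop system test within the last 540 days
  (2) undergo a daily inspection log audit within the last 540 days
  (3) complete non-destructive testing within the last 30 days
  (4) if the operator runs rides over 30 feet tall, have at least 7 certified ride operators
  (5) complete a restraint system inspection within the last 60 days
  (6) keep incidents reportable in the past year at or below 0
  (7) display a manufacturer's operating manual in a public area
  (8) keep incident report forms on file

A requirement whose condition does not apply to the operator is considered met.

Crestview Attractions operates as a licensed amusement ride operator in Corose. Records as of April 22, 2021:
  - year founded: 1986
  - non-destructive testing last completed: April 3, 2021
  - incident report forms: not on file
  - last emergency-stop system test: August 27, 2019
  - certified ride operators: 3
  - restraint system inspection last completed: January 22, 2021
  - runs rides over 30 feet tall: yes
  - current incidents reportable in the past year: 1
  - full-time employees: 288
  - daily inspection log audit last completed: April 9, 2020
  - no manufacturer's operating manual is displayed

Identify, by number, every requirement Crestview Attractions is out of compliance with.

1. emergency-stop system test 604 days ago vs limit 540 → not met
2. daily inspection log audit 378 days ago vs limit 540 → met
3. non-destructive testing 19 days ago vs limit 30 → met
4. condition 'runs rides over 30 feet tall' holds; certified ride operators 3 < 7 → not met
5. restraint system inspection 90 days ago vs limit 60 → not met
6. incidents reportable in the past year 1 > 0 → not met
7. manufacturer's operating manual absent → not met
8. incident report forms absent → not met
Not met: 1, 4, 5, 6, 7, 8

1, 4, 5, 6, 7, 8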